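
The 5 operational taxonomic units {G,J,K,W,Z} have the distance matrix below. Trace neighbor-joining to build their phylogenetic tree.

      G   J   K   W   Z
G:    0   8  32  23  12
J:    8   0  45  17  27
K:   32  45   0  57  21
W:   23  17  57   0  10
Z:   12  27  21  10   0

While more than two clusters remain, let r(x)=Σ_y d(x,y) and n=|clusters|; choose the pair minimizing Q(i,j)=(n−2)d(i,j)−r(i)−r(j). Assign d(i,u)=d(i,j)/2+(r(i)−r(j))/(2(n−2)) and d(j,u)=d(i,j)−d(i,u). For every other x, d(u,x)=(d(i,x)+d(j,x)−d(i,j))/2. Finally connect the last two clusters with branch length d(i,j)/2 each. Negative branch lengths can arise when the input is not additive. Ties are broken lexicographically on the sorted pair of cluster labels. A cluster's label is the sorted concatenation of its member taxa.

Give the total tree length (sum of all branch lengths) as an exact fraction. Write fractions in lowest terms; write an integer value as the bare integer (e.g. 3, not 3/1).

1. join K+Z (d=21, Q=-162) ⇒ KZ; edges |K|=74/3, |Z|=-11/3
  updated: d(G,KZ)=23/2, d(J,KZ)=51/2, d(KZ,W)=23
2. join G+KZ (d=23/2, Q=-159/2) ⇒ GKZ; edges |G|=11/8, |KZ|=81/8
  updated: d(GKZ,J)=11, d(GKZ,W)=69/4
3. join GKZ+J (d=11, Q=-181/4) ⇒ GJKZ; edges |GKZ|=45/8, |J|=43/8
  updated: d(GJKZ,W)=93/8
4. join GJKZ+W (d=93/8) ⇒ GJKWZ; edges |GJKZ|=93/16, |W|=93/16
final tree: (((G:11/8,(K:74/3,Z:-11/3):81/8):45/8,J:43/8):93/16,W:93/16)
total length: 441/8

441/8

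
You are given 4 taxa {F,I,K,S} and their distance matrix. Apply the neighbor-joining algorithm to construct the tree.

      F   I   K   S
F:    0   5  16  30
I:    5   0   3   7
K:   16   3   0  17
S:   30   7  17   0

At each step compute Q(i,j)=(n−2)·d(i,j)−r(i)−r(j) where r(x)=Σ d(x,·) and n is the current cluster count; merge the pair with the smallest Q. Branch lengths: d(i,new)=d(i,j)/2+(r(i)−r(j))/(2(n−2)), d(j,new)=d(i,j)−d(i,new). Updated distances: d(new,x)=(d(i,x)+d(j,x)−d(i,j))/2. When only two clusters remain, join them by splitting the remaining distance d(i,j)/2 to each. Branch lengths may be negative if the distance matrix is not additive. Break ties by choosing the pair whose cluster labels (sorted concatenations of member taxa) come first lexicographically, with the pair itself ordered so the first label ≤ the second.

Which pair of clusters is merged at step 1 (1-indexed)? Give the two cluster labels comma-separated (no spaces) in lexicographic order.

1. join F+I (d=5, Q=-56) ⇒ FI; edges |F|=23/2, |I|=-13/2
  updated: d(FI,K)=7, d(FI,S)=16
2. join FI+K (d=7, Q=-40) ⇒ FIK; edges |FI|=3, |K|=4
  updated: d(FIK,S)=13
3. join FIK+S (d=13) ⇒ FIKS; edges |FIK|=13/2, |S|=13/2
final tree: (((F:23/2,I:-13/2):3,K:4):13/2,S:13/2)
total length: 25

F,I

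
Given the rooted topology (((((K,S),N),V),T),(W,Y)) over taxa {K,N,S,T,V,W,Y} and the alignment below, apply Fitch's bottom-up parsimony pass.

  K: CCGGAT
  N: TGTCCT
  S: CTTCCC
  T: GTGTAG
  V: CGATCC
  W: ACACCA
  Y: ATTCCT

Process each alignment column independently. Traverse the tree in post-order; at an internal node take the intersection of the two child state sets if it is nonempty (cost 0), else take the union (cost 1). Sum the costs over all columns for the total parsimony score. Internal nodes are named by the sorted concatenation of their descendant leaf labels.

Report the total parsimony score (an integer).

site 0, node KS: K={C} ∩ S={C} → {C} (+0)
site 0, node KNS: KS={C} ∪ N={T} → {C,T} (+1)
site 0, node KNSV: KNS={C,T} ∩ V={C} → {C} (+0)
site 0, node KNSTV: KNSV={C} ∪ T={G} → {C,G} (+1)
site 0, node WY: W={A} ∩ Y={A} → {A} (+0)
site 0, node KNSTVWY: KNSTV={C,G} ∪ WY={A} → {A,C,G} (+1)
site 1, node KS: K={C} ∪ S={T} → {C,T} (+1)
site 1, node KNS: KS={C,T} ∪ N={G} → {C,G,T} (+1)
site 1, node KNSV: KNS={C,G,T} ∩ V={G} → {G} (+0)
site 1, node KNSTV: KNSV={G} ∪ T={T} → {G,T} (+1)
site 1, node WY: W={C} ∪ Y={T} → {C,T} (+1)
site 1, node KNSTVWY: KNSTV={G,T} ∩ WY={C,T} → {T} (+0)
site 2, node KS: K={G} ∪ S={T} → {G,T} (+1)
site 2, node KNS: KS={G,T} ∩ N={T} → {T} (+0)
site 2, node KNSV: KNS={T} ∪ V={A} → {A,T} (+1)
site 2, node KNSTV: KNSV={A,T} ∪ T={G} → {A,G,T} (+1)
site 2, node WY: W={A} ∪ Y={T} → {A,T} (+1)
site 2, node KNSTVWY: KNSTV={A,G,T} ∩ WY={A,T} → {A,T} (+0)
site 3, node KS: K={G} ∪ S={C} → {C,G} (+1)
site 3, node KNS: KS={C,G} ∩ N={C} → {C} (+0)
site 3, node KNSV: KNS={C} ∪ V={T} → {C,T} (+1)
site 3, node KNSTV: KNSV={C,T} ∩ T={T} → {T} (+0)
site 3, node WY: W={C} ∩ Y={C} → {C} (+0)
site 3, node KNSTVWY: KNSTV={T} ∪ WY={C} → {C,T} (+1)
site 4, node KS: K={A} ∪ S={C} → {A,C} (+1)
site 4, node KNS: KS={A,C} ∩ N={C} → {C} (+0)
site 4, node KNSV: KNS={C} ∩ V={C} → {C} (+0)
site 4, node KNSTV: KNSV={C} ∪ T={A} → {A,C} (+1)
site 4, node WY: W={C} ∩ Y={C} → {C} (+0)
site 4, node KNSTVWY: KNSTV={A,C} ∩ WY={C} → {C} (+0)
site 5, node KS: K={T} ∪ S={C} → {C,T} (+1)
site 5, node KNS: KS={C,T} ∩ N={T} → {T} (+0)
site 5, node KNSV: KNS={T} ∪ V={C} → {C,T} (+1)
site 5, node KNSTV: KNSV={C,T} ∪ T={G} → {C,G,T} (+1)
site 5, node WY: W={A} ∪ Y={T} → {A,T} (+1)
site 5, node KNSTVWY: KNSTV={C,G,T} ∩ WY={A,T} → {T} (+0)
per-site changes: [3, 4, 4, 3, 2, 4]; total = 20

20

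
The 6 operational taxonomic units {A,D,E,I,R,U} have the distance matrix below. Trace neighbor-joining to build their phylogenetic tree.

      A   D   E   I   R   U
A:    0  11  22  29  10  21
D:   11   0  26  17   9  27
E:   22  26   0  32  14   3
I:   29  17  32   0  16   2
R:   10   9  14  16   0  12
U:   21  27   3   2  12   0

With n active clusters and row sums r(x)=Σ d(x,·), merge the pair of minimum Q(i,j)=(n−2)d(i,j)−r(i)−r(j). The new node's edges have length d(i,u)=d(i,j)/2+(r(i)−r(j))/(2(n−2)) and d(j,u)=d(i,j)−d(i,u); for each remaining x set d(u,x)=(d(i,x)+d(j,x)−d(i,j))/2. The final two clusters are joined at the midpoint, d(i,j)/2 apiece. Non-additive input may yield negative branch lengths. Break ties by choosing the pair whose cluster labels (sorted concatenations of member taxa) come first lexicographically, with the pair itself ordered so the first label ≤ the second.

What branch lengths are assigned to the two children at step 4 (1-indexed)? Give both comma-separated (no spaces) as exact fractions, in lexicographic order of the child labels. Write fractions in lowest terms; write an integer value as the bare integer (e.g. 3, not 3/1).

1. join I+U (d=2, Q=-153) ⇒ IU; edges |I|=39/8, |U|=-23/8
  updated: d(A,IU)=24, d(D,IU)=21, d(E,IU)=33/2, d(IU,R)=13
2. join E+IU (d=33/2, Q=-207/2) ⇒ EIU; edges |E|=107/12, |IU|=91/12
  updated: d(A,EIU)=59/4, d(D,EIU)=61/4, d(EIU,R)=21/4
3. join A+D (d=11, Q=-49) ⇒ AD; edges |A|=45/8, |D|=43/8
  updated: d(AD,EIU)=19/2, d(AD,R)=4
4. join AD+EIU (d=19/2, Q=-75/4) ⇒ ADEIU; edges |AD|=33/8, |EIU|=43/8
  updated: d(ADEIU,R)=-1/8
5. join ADEIU+R (d=-1/8) ⇒ ADEIRU; edges |ADEIU|=-1/16, |R|=-1/16
final tree: (((A:45/8,D:43/8):33/8,(E:107/12,(I:39/8,U:-23/8):91/12):43/8):-1/16,R:-1/16)
total length: 311/8

33/8,43/8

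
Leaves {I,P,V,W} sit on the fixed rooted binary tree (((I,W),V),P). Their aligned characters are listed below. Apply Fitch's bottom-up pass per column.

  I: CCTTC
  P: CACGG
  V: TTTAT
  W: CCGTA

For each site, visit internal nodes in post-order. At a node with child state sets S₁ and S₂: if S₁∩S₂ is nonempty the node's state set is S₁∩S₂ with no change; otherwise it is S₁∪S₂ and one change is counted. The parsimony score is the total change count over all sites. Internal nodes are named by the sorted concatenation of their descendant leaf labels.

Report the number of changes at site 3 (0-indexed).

2

[col 0] IW: children I:{C}, W:{C} ∩→ {C}; cost 0
[col 0] IVW: children IW:{C}, V:{T} ∪→ {C,T}; cost 1
[col 0] IPVW: children IVW:{C,T}, P:{C} ∩→ {C}; cost 0
[col 1] IW: children I:{C}, W:{C} ∩→ {C}; cost 0
[col 1] IVW: children IW:{C}, V:{T} ∪→ {C,T}; cost 1
[col 1] IPVW: children IVW:{C,T}, P:{A} ∪→ {A,C,T}; cost 1
[col 2] IW: children I:{T}, W:{G} ∪→ {G,T}; cost 1
[col 2] IVW: children IW:{G,T}, V:{T} ∩→ {T}; cost 0
[col 2] IPVW: children IVW:{T}, P:{C} ∪→ {C,T}; cost 1
[col 3] IW: children I:{T}, W:{T} ∩→ {T}; cost 0
[col 3] IVW: children IW:{T}, V:{A} ∪→ {A,T}; cost 1
[col 3] IPVW: children IVW:{A,T}, P:{G} ∪→ {A,G,T}; cost 1
[col 4] IW: children I:{C}, W:{A} ∪→ {A,C}; cost 1
[col 4] IVW: children IW:{A,C}, V:{T} ∪→ {A,C,T}; cost 1
[col 4] IPVW: children IVW:{A,C,T}, P:{G} ∪→ {A,C,G,T}; cost 1
per-site changes: [1, 2, 2, 2, 3]; total = 10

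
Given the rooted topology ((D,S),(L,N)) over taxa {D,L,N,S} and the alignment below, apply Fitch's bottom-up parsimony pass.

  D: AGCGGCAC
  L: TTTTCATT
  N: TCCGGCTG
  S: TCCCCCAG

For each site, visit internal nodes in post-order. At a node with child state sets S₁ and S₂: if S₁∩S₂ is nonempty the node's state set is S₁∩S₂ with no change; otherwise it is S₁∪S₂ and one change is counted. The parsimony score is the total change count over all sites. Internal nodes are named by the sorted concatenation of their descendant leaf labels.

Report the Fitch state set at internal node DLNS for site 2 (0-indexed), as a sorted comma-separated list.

C

DS@0: {A} ∪ {T} = {A,T} (union, +1)
LN@0: {T} ∩ {T} = {T} (intersection, +0)
DLNS@0: {A,T} ∩ {T} = {T} (intersection, +0)
DS@1: {G} ∪ {C} = {C,G} (union, +1)
LN@1: {T} ∪ {C} = {C,T} (union, +1)
DLNS@1: {C,G} ∩ {C,T} = {C} (intersection, +0)
DS@2: {C} ∩ {C} = {C} (intersection, +0)
LN@2: {T} ∪ {C} = {C,T} (union, +1)
DLNS@2: {C} ∩ {C,T} = {C} (intersection, +0)
DS@3: {G} ∪ {C} = {C,G} (union, +1)
LN@3: {T} ∪ {G} = {G,T} (union, +1)
DLNS@3: {C,G} ∩ {G,T} = {G} (intersection, +0)
DS@4: {G} ∪ {C} = {C,G} (union, +1)
LN@4: {C} ∪ {G} = {C,G} (union, +1)
DLNS@4: {C,G} ∩ {C,G} = {C,G} (intersection, +0)
DS@5: {C} ∩ {C} = {C} (intersection, +0)
LN@5: {A} ∪ {C} = {A,C} (union, +1)
DLNS@5: {C} ∩ {A,C} = {C} (intersection, +0)
DS@6: {A} ∩ {A} = {A} (intersection, +0)
LN@6: {T} ∩ {T} = {T} (intersection, +0)
DLNS@6: {A} ∪ {T} = {A,T} (union, +1)
DS@7: {C} ∪ {G} = {C,G} (union, +1)
LN@7: {T} ∪ {G} = {G,T} (union, +1)
DLNS@7: {C,G} ∩ {G,T} = {G} (intersection, +0)
per-site changes: [1, 2, 1, 2, 2, 1, 1, 2]; total = 12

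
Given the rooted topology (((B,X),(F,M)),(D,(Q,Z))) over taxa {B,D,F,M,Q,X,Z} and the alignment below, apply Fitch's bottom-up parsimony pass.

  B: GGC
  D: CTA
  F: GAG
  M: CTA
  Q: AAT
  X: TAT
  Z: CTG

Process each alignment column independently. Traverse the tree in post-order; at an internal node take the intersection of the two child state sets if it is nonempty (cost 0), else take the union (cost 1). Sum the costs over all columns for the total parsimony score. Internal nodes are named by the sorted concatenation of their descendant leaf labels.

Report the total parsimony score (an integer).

site 0, node BX: B={G} ∪ X={T} → {G,T} (+1)
site 0, node FM: F={G} ∪ M={C} → {C,G} (+1)
site 0, node BFMX: BX={G,T} ∩ FM={C,G} → {G} (+0)
site 0, node QZ: Q={A} ∪ Z={C} → {A,C} (+1)
site 0, node DQZ: D={C} ∩ QZ={A,C} → {C} (+0)
site 0, node BDFMQXZ: BFMX={G} ∪ DQZ={C} → {C,G} (+1)
site 1, node BX: B={G} ∪ X={A} → {A,G} (+1)
site 1, node FM: F={A} ∪ M={T} → {A,T} (+1)
site 1, node BFMX: BX={A,G} ∩ FM={A,T} → {A} (+0)
site 1, node QZ: Q={A} ∪ Z={T} → {A,T} (+1)
site 1, node DQZ: D={T} ∩ QZ={A,T} → {T} (+0)
site 1, node BDFMQXZ: BFMX={A} ∪ DQZ={T} → {A,T} (+1)
site 2, node BX: B={C} ∪ X={T} → {C,T} (+1)
site 2, node FM: F={G} ∪ M={A} → {A,G} (+1)
site 2, node BFMX: BX={C,T} ∪ FM={A,G} → {A,C,G,T} (+1)
site 2, node QZ: Q={T} ∪ Z={G} → {G,T} (+1)
site 2, node DQZ: D={A} ∪ QZ={G,T} → {A,G,T} (+1)
site 2, node BDFMQXZ: BFMX={A,C,G,T} ∩ DQZ={A,G,T} → {A,G,T} (+0)
per-site changes: [4, 4, 5]; total = 13

13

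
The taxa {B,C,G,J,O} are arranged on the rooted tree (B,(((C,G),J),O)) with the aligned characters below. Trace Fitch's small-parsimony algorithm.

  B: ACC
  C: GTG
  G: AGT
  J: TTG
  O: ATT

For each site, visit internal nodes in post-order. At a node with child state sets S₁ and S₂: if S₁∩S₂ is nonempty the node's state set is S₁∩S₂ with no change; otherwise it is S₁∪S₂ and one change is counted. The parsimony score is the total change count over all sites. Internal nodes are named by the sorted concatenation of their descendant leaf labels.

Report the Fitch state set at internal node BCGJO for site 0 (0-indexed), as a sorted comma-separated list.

site 0, node CG: C={G} ∪ G={A} → {A,G} (+1)
site 0, node CGJ: CG={A,G} ∪ J={T} → {A,G,T} (+1)
site 0, node CGJO: CGJ={A,G,T} ∩ O={A} → {A} (+0)
site 0, node BCGJO: B={A} ∩ CGJO={A} → {A} (+0)
site 1, node CG: C={T} ∪ G={G} → {G,T} (+1)
site 1, node CGJ: CG={G,T} ∩ J={T} → {T} (+0)
site 1, node CGJO: CGJ={T} ∩ O={T} → {T} (+0)
site 1, node BCGJO: B={C} ∪ CGJO={T} → {C,T} (+1)
site 2, node CG: C={G} ∪ G={T} → {G,T} (+1)
site 2, node CGJ: CG={G,T} ∩ J={G} → {G} (+0)
site 2, node CGJO: CGJ={G} ∪ O={T} → {G,T} (+1)
site 2, node BCGJO: B={C} ∪ CGJO={G,T} → {C,G,T} (+1)
per-site changes: [2, 2, 3]; total = 7

A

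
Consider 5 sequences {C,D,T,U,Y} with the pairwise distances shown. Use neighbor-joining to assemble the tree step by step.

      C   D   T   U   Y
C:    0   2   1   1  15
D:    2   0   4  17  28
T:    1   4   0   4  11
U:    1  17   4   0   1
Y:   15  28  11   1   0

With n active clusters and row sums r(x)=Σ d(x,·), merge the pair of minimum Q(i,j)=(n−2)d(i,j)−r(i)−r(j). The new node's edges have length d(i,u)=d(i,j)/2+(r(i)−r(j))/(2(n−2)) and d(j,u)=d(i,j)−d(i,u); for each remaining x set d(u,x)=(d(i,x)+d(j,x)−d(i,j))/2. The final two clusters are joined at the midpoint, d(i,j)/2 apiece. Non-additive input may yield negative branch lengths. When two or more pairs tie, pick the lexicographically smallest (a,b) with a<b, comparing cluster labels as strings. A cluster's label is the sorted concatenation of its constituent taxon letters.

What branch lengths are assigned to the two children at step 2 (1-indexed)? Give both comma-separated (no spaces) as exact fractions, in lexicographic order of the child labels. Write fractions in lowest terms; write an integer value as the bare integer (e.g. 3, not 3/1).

-27/8,43/8

1. join U+Y (d=1, Q=-75) ⇒ UY; edges |U|=-29/6, |Y|=35/6
  updated: d(C,UY)=15/2, d(D,UY)=22, d(T,UY)=7
2. join C+D (d=2, Q=-69/2) ⇒ CD; edges |C|=-27/8, |D|=43/8
  updated: d(CD,T)=3/2, d(CD,UY)=55/4
3. join CD+T (d=3/2, Q=-89/4) ⇒ CDT; edges |CD|=33/8, |T|=-21/8
  updated: d(CDT,UY)=77/8
4. join CDT+UY (d=77/8) ⇒ CDTUY; edges |CDT|=77/16, |UY|=77/16
final tree: (((C:-27/8,D:43/8):33/8,T:-21/8):77/16,(U:-29/6,Y:35/6):77/16)
total length: 113/8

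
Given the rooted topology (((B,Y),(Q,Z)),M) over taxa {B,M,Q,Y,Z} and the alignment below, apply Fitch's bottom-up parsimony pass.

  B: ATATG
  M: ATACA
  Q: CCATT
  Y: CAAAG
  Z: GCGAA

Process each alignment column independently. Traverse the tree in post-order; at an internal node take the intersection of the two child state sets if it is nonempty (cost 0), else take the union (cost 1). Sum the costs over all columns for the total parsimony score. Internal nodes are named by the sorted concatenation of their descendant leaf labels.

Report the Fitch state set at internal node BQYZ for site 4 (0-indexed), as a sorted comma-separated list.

BY@0: {A} ∪ {C} = {A,C} (union, +1)
QZ@0: {C} ∪ {G} = {C,G} (union, +1)
BQYZ@0: {A,C} ∩ {C,G} = {C} (intersection, +0)
BMQYZ@0: {C} ∪ {A} = {A,C} (union, +1)
BY@1: {T} ∪ {A} = {A,T} (union, +1)
QZ@1: {C} ∩ {C} = {C} (intersection, +0)
BQYZ@1: {A,T} ∪ {C} = {A,C,T} (union, +1)
BMQYZ@1: {A,C,T} ∩ {T} = {T} (intersection, +0)
BY@2: {A} ∩ {A} = {A} (intersection, +0)
QZ@2: {A} ∪ {G} = {A,G} (union, +1)
BQYZ@2: {A} ∩ {A,G} = {A} (intersection, +0)
BMQYZ@2: {A} ∩ {A} = {A} (intersection, +0)
BY@3: {T} ∪ {A} = {A,T} (union, +1)
QZ@3: {T} ∪ {A} = {A,T} (union, +1)
BQYZ@3: {A,T} ∩ {A,T} = {A,T} (intersection, +0)
BMQYZ@3: {A,T} ∪ {C} = {A,C,T} (union, +1)
BY@4: {G} ∩ {G} = {G} (intersection, +0)
QZ@4: {T} ∪ {A} = {A,T} (union, +1)
BQYZ@4: {G} ∪ {A,T} = {A,G,T} (union, +1)
BMQYZ@4: {A,G,T} ∩ {A} = {A} (intersection, +0)
per-site changes: [3, 2, 1, 3, 2]; total = 11

A,G,T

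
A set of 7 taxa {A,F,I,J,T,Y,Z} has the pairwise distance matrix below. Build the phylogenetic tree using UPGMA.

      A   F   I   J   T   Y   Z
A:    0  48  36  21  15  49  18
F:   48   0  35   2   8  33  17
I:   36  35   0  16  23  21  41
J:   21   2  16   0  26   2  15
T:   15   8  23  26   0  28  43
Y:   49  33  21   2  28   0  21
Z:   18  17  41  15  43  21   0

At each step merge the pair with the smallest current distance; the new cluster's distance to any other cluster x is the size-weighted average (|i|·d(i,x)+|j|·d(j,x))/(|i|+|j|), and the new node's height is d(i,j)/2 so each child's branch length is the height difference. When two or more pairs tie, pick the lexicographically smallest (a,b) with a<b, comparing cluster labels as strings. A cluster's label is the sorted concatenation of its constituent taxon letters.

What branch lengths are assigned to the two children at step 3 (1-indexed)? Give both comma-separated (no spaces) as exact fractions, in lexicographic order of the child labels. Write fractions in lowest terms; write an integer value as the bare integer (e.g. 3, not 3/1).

step 1: merge (F,J) at d=2; branch lengths F→1, J→1; new cluster FJ
  updated: d(A,FJ)=69/2, d(FJ,I)=51/2, d(FJ,T)=17, d(FJ,Y)=35/2, d(FJ,Z)=16
step 2: merge (A,T) at d=15; branch lengths A→15/2, T→15/2; new cluster AT
  updated: d(AT,FJ)=103/4, d(AT,I)=59/2, d(AT,Y)=77/2, d(AT,Z)=61/2
step 3: merge (FJ,Z) at d=16; branch lengths FJ→7, Z→8; new cluster FJZ
  updated: d(AT,FJZ)=82/3, d(FJZ,I)=92/3, d(FJZ,Y)=56/3
step 4: merge (FJZ,Y) at d=56/3; branch lengths FJZ→4/3, Y→28/3; new cluster FJYZ
  updated: d(AT,FJYZ)=241/8, d(FJYZ,I)=113/4
step 5: merge (FJYZ,I) at d=113/4; branch lengths FJYZ→115/24, I→113/8; new cluster FIJYZ
  updated: d(AT,FIJYZ)=30
step 6: merge (AT,FIJYZ) at d=30; branch lengths AT→15/2, FIJYZ→7/8; new cluster AFIJTYZ
final tree: ((A:15/2,T:15/2):15/2,((((F:1,J:1):7,Z:8):4/3,Y:28/3):115/24,I:113/8):7/8)
total length: 1679/24

7,8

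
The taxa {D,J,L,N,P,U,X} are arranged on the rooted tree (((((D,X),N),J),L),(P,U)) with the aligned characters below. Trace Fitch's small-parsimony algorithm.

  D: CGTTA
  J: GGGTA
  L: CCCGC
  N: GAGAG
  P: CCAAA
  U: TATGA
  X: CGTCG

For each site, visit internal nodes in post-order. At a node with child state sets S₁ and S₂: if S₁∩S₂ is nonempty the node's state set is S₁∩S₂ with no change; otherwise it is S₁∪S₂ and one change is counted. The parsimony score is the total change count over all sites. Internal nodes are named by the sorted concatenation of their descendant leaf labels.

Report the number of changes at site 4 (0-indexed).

[col 0] DX: children D:{C}, X:{C} ∩→ {C}; cost 0
[col 0] DNX: children DX:{C}, N:{G} ∪→ {C,G}; cost 1
[col 0] DJNX: children DNX:{C,G}, J:{G} ∩→ {G}; cost 0
[col 0] DJLNX: children DJNX:{G}, L:{C} ∪→ {C,G}; cost 1
[col 0] PU: children P:{C}, U:{T} ∪→ {C,T}; cost 1
[col 0] DJLNPUX: children DJLNX:{C,G}, PU:{C,T} ∩→ {C}; cost 0
[col 1] DX: children D:{G}, X:{G} ∩→ {G}; cost 0
[col 1] DNX: children DX:{G}, N:{A} ∪→ {A,G}; cost 1
[col 1] DJNX: children DNX:{A,G}, J:{G} ∩→ {G}; cost 0
[col 1] DJLNX: children DJNX:{G}, L:{C} ∪→ {C,G}; cost 1
[col 1] PU: children P:{C}, U:{A} ∪→ {A,C}; cost 1
[col 1] DJLNPUX: children DJLNX:{C,G}, PU:{A,C} ∩→ {C}; cost 0
[col 2] DX: children D:{T}, X:{T} ∩→ {T}; cost 0
[col 2] DNX: children DX:{T}, N:{G} ∪→ {G,T}; cost 1
[col 2] DJNX: children DNX:{G,T}, J:{G} ∩→ {G}; cost 0
[col 2] DJLNX: children DJNX:{G}, L:{C} ∪→ {C,G}; cost 1
[col 2] PU: children P:{A}, U:{T} ∪→ {A,T}; cost 1
[col 2] DJLNPUX: children DJLNX:{C,G}, PU:{A,T} ∪→ {A,C,G,T}; cost 1
[col 3] DX: children D:{T}, X:{C} ∪→ {C,T}; cost 1
[col 3] DNX: children DX:{C,T}, N:{A} ∪→ {A,C,T}; cost 1
[col 3] DJNX: children DNX:{A,C,T}, J:{T} ∩→ {T}; cost 0
[col 3] DJLNX: children DJNX:{T}, L:{G} ∪→ {G,T}; cost 1
[col 3] PU: children P:{A}, U:{G} ∪→ {A,G}; cost 1
[col 3] DJLNPUX: children DJLNX:{G,T}, PU:{A,G} ∩→ {G}; cost 0
[col 4] DX: children D:{A}, X:{G} ∪→ {A,G}; cost 1
[col 4] DNX: children DX:{A,G}, N:{G} ∩→ {G}; cost 0
[col 4] DJNX: children DNX:{G}, J:{A} ∪→ {A,G}; cost 1
[col 4] DJLNX: children DJNX:{A,G}, L:{C} ∪→ {A,C,G}; cost 1
[col 4] PU: children P:{A}, U:{A} ∩→ {A}; cost 0
[col 4] DJLNPUX: children DJLNX:{A,C,G}, PU:{A} ∩→ {A}; cost 0
per-site changes: [3, 3, 4, 4, 3]; total = 17

3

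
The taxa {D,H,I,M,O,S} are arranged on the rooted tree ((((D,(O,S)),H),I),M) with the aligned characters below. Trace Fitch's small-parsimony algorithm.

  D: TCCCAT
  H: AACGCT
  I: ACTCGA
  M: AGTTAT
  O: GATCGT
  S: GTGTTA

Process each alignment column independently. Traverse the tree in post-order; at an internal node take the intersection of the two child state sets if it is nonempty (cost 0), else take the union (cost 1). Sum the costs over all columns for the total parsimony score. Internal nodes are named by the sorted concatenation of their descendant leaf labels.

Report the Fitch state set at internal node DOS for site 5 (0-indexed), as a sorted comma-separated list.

T

OS@0: {G} ∩ {G} = {G} (intersection, +0)
DOS@0: {T} ∪ {G} = {G,T} (union, +1)
DHOS@0: {G,T} ∪ {A} = {A,G,T} (union, +1)
DHIOS@0: {A,G,T} ∩ {A} = {A} (intersection, +0)
DHIMOS@0: {A} ∩ {A} = {A} (intersection, +0)
OS@1: {A} ∪ {T} = {A,T} (union, +1)
DOS@1: {C} ∪ {A,T} = {A,C,T} (union, +1)
DHOS@1: {A,C,T} ∩ {A} = {A} (intersection, +0)
DHIOS@1: {A} ∪ {C} = {A,C} (union, +1)
DHIMOS@1: {A,C} ∪ {G} = {A,C,G} (union, +1)
OS@2: {T} ∪ {G} = {G,T} (union, +1)
DOS@2: {C} ∪ {G,T} = {C,G,T} (union, +1)
DHOS@2: {C,G,T} ∩ {C} = {C} (intersection, +0)
DHIOS@2: {C} ∪ {T} = {C,T} (union, +1)
DHIMOS@2: {C,T} ∩ {T} = {T} (intersection, +0)
OS@3: {C} ∪ {T} = {C,T} (union, +1)
DOS@3: {C} ∩ {C,T} = {C} (intersection, +0)
DHOS@3: {C} ∪ {G} = {C,G} (union, +1)
DHIOS@3: {C,G} ∩ {C} = {C} (intersection, +0)
DHIMOS@3: {C} ∪ {T} = {C,T} (union, +1)
OS@4: {G} ∪ {T} = {G,T} (union, +1)
DOS@4: {A} ∪ {G,T} = {A,G,T} (union, +1)
DHOS@4: {A,G,T} ∪ {C} = {A,C,G,T} (union, +1)
DHIOS@4: {A,C,G,T} ∩ {G} = {G} (intersection, +0)
DHIMOS@4: {G} ∪ {A} = {A,G} (union, +1)
OS@5: {T} ∪ {A} = {A,T} (union, +1)
DOS@5: {T} ∩ {A,T} = {T} (intersection, +0)
DHOS@5: {T} ∩ {T} = {T} (intersection, +0)
DHIOS@5: {T} ∪ {A} = {A,T} (union, +1)
DHIMOS@5: {A,T} ∩ {T} = {T} (intersection, +0)
per-site changes: [2, 4, 3, 3, 4, 2]; total = 18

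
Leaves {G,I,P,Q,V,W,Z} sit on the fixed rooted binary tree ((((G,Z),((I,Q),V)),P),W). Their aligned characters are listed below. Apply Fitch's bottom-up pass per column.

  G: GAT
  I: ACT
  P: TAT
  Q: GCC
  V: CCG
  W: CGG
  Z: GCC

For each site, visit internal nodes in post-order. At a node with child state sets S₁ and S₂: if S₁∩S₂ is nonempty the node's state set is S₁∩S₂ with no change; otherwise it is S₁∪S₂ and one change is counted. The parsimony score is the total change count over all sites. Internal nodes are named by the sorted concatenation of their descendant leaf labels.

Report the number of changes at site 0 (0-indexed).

4

site 0, node GZ: G={G} ∩ Z={G} → {G} (+0)
site 0, node IQ: I={A} ∪ Q={G} → {A,G} (+1)
site 0, node IQV: IQ={A,G} ∪ V={C} → {A,C,G} (+1)
site 0, node GIQVZ: GZ={G} ∩ IQV={A,C,G} → {G} (+0)
site 0, node GIPQVZ: GIQVZ={G} ∪ P={T} → {G,T} (+1)
site 0, node GIPQVWZ: GIPQVZ={G,T} ∪ W={C} → {C,G,T} (+1)
site 1, node GZ: G={A} ∪ Z={C} → {A,C} (+1)
site 1, node IQ: I={C} ∩ Q={C} → {C} (+0)
site 1, node IQV: IQ={C} ∩ V={C} → {C} (+0)
site 1, node GIQVZ: GZ={A,C} ∩ IQV={C} → {C} (+0)
site 1, node GIPQVZ: GIQVZ={C} ∪ P={A} → {A,C} (+1)
site 1, node GIPQVWZ: GIPQVZ={A,C} ∪ W={G} → {A,C,G} (+1)
site 2, node GZ: G={T} ∪ Z={C} → {C,T} (+1)
site 2, node IQ: I={T} ∪ Q={C} → {C,T} (+1)
site 2, node IQV: IQ={C,T} ∪ V={G} → {C,G,T} (+1)
site 2, node GIQVZ: GZ={C,T} ∩ IQV={C,G,T} → {C,T} (+0)
site 2, node GIPQVZ: GIQVZ={C,T} ∩ P={T} → {T} (+0)
site 2, node GIPQVWZ: GIPQVZ={T} ∪ W={G} → {G,T} (+1)
per-site changes: [4, 3, 4]; total = 11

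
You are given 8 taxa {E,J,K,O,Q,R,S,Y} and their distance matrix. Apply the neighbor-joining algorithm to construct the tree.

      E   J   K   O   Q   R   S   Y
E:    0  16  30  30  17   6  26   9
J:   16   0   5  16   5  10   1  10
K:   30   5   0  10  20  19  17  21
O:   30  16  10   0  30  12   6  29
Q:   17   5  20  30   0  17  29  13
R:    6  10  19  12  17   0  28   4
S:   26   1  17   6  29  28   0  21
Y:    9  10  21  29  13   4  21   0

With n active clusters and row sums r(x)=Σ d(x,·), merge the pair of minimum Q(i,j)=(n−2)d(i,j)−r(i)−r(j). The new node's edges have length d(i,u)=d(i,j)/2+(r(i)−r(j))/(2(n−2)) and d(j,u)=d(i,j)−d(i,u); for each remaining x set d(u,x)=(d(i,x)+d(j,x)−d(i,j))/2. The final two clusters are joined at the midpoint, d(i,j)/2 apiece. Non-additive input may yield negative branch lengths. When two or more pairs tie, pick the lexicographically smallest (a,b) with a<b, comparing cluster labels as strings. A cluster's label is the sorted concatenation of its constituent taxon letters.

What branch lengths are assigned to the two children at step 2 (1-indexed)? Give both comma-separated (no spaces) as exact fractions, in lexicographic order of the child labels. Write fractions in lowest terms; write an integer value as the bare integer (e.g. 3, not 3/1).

103/20,107/20

step 1: merge (O,S) at d=6, Q=-225; branch lengths O→41/12, S→31/12; new cluster OS
  updated: d(E,OS)=25, d(J,OS)=11/2, d(K,OS)=21/2, d(OS,Q)=53/2, d(OS,R)=17, d(OS,Y)=22
step 2: merge (K,OS) at d=21/2, Q=-319/2; branch lengths K→103/20, OS→107/20; new cluster KOS
  updated: d(E,KOS)=89/4, d(J,KOS)=0, d(KOS,Q)=18, d(KOS,R)=51/4, d(KOS,Y)=65/4
step 3: merge (J,KOS) at d=0, Q=-441/4; branch lengths J→-113/32, KOS→113/32; new cluster JKOS
  updated: d(E,JKOS)=153/8, d(JKOS,Q)=23/2, d(JKOS,R)=91/8, d(JKOS,Y)=105/8
step 4: merge (JKOS,Q) at d=23/2, Q=-633/8; branch lengths JKOS→83/16, Q→101/16; new cluster JKOQS
  updated: d(E,JKOQS)=197/16, d(JKOQS,R)=135/16, d(JKOQS,Y)=117/16
step 5: merge (E,R) at d=6, Q=-135/4; branch lengths E→167/32, R→25/32; new cluster ER
  updated: d(ER,JKOQS)=59/8, d(ER,Y)=7/2
step 6: merge (ER,JKOQS) at d=59/8, Q=-291/16; branch lengths ER→57/32, JKOQS→179/32; new cluster EJKOQRS
  updated: d(EJKOQRS,Y)=55/32
step 7: merge (EJKOQRS,Y) at d=55/32; branch lengths EJKOQRS→55/64, Y→55/64; new cluster EJKOQRSY
final tree: (((E:167/32,R:25/32):57/32,((J:-113/32,(K:103/20,(O:41/12,S:31/12):107/20):113/32):83/16,Q:101/16):179/32):55/64,Y:55/64)
total length: 1379/32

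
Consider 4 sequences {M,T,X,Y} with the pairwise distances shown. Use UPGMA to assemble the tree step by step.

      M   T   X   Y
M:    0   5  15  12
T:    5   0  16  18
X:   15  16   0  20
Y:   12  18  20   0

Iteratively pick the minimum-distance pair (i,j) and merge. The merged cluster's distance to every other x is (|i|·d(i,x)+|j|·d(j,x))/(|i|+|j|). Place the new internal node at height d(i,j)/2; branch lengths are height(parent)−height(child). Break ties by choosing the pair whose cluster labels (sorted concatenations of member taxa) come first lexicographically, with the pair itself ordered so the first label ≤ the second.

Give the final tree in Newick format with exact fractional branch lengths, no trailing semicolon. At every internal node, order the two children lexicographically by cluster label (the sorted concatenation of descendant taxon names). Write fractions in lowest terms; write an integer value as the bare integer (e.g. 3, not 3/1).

(((M:5/2,T:5/2):5,Y:15/2):1,X:17/2)

step 1: merge (M,T) at d=5; branch lengths M→5/2, T→5/2; new cluster MT
  updated: d(MT,X)=31/2, d(MT,Y)=15
step 2: merge (MT,Y) at d=15; branch lengths MT→5, Y→15/2; new cluster MTY
  updated: d(MTY,X)=17
step 3: merge (MTY,X) at d=17; branch lengths MTY→1, X→17/2; new cluster MTXY
final tree: (((M:5/2,T:5/2):5,Y:15/2):1,X:17/2)
total length: 27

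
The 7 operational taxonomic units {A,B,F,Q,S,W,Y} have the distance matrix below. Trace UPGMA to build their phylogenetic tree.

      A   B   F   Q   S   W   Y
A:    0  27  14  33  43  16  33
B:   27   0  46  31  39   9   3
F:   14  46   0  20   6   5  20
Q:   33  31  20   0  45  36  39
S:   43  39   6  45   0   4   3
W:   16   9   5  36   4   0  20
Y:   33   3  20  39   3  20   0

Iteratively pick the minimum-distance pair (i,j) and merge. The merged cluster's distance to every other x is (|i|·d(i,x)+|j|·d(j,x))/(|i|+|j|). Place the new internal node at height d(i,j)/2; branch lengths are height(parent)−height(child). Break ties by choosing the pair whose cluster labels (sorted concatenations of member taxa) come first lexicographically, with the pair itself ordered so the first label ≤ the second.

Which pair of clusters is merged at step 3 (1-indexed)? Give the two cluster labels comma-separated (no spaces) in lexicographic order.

F,SW

iteration 1: select B,Y (d=3); attach at lengths (3/2, 3/2); label the merged cluster BY
  updated: d(A,BY)=30, d(BY,F)=33, d(BY,Q)=35, d(BY,S)=21, d(BY,W)=29/2
iteration 2: select S,W (d=4); attach at lengths (2, 2); label the merged cluster SW
  updated: d(A,SW)=59/2, d(BY,SW)=71/4, d(F,SW)=11/2, d(Q,SW)=81/2
iteration 3: select F,SW (d=11/2); attach at lengths (11/4, 3/4); label the merged cluster FSW
  updated: d(A,FSW)=73/3, d(BY,FSW)=137/6, d(FSW,Q)=101/3
iteration 4: select BY,FSW (d=137/6); attach at lengths (119/12, 26/3); label the merged cluster BFSWY
  updated: d(A,BFSWY)=133/5, d(BFSWY,Q)=171/5
iteration 5: select A,BFSWY (d=133/5); attach at lengths (133/10, 113/60); label the merged cluster ABFSWY
  updated: d(ABFSWY,Q)=34
iteration 6: select ABFSWY,Q (d=34); attach at lengths (37/10, 17); label the merged cluster ABFQSWY
final tree: ((A:133/10,((B:3/2,Y:3/2):119/12,(F:11/4,(S:2,W:2):3/4):26/3):113/60):37/10,Q:17)
total length: 1949/30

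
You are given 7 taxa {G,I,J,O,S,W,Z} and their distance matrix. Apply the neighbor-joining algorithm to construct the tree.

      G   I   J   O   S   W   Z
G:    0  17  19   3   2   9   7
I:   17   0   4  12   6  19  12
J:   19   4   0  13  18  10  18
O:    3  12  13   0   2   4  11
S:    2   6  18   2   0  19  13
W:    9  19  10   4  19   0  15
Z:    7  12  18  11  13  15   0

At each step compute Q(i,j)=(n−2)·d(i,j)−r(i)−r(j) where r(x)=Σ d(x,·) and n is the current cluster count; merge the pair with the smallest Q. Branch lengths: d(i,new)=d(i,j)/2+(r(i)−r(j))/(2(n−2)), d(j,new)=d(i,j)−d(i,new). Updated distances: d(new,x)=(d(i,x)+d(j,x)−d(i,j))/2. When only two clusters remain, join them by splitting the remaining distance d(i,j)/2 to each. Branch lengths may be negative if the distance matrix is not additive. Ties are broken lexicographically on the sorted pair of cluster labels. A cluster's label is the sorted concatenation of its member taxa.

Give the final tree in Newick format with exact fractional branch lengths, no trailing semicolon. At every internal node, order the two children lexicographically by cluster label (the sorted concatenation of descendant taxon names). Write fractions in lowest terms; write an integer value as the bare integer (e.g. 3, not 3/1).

iteration 1: select I,J (d=4, Q=-132); attach at lengths (4/5, 16/5); label the merged cluster IJ
  updated: d(G,IJ)=16, d(IJ,O)=21/2, d(IJ,S)=10, d(IJ,W)=25/2, d(IJ,Z)=13
iteration 2: select G,S (d=2, Q=-75); attach at lengths (-1/8, 17/8); label the merged cluster GS
  updated: d(GS,IJ)=12, d(GS,O)=3/2, d(GS,W)=13, d(GS,Z)=9
iteration 3: select O,W (d=4, Q=-119/2); attach at lengths (-11/12, 59/12); label the merged cluster OW
  updated: d(GS,OW)=21/4, d(IJ,OW)=19/2, d(OW,Z)=11
iteration 4: select GS,OW (d=21/4, Q=-83/2); attach at lengths (11/4, 5/2); label the merged cluster GOSW
  updated: d(GOSW,IJ)=65/8, d(GOSW,Z)=59/8
iteration 5: select GOSW,IJ (d=65/8, Q=-57/2); attach at lengths (5/4, 55/8); label the merged cluster GIJOSW
  updated: d(GIJOSW,Z)=49/8
iteration 6: select GIJOSW,Z (d=49/8); attach at lengths (49/16, 49/16); label the merged cluster GIJOSWZ
final tree: ((((G:-1/8,S:17/8):11/4,(O:-11/12,W:59/12):5/2):5/4,(I:4/5,J:16/5):55/8):49/16,Z:49/16)
total length: 59/2

((((G:-1/8,S:17/8):11/4,(O:-11/12,W:59/12):5/2):5/4,(I:4/5,J:16/5):55/8):49/16,Z:49/16)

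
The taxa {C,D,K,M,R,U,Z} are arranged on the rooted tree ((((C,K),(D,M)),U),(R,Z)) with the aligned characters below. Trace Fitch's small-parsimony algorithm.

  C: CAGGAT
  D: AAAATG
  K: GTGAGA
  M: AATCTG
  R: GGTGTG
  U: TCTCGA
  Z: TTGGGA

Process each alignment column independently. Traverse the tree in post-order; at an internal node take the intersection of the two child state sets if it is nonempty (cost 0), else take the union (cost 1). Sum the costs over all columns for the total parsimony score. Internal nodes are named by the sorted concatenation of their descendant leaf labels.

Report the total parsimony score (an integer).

[col 0] CK: children C:{C}, K:{G} ∪→ {C,G}; cost 1
[col 0] DM: children D:{A}, M:{A} ∩→ {A}; cost 0
[col 0] CDKM: children CK:{C,G}, DM:{A} ∪→ {A,C,G}; cost 1
[col 0] CDKMU: children CDKM:{A,C,G}, U:{T} ∪→ {A,C,G,T}; cost 1
[col 0] RZ: children R:{G}, Z:{T} ∪→ {G,T}; cost 1
[col 0] CDKMRUZ: children CDKMU:{A,C,G,T}, RZ:{G,T} ∩→ {G,T}; cost 0
[col 1] CK: children C:{A}, K:{T} ∪→ {A,T}; cost 1
[col 1] DM: children D:{A}, M:{A} ∩→ {A}; cost 0
[col 1] CDKM: children CK:{A,T}, DM:{A} ∩→ {A}; cost 0
[col 1] CDKMU: children CDKM:{A}, U:{C} ∪→ {A,C}; cost 1
[col 1] RZ: children R:{G}, Z:{T} ∪→ {G,T}; cost 1
[col 1] CDKMRUZ: children CDKMU:{A,C}, RZ:{G,T} ∪→ {A,C,G,T}; cost 1
[col 2] CK: children C:{G}, K:{G} ∩→ {G}; cost 0
[col 2] DM: children D:{A}, M:{T} ∪→ {A,T}; cost 1
[col 2] CDKM: children CK:{G}, DM:{A,T} ∪→ {A,G,T}; cost 1
[col 2] CDKMU: children CDKM:{A,G,T}, U:{T} ∩→ {T}; cost 0
[col 2] RZ: children R:{T}, Z:{G} ∪→ {G,T}; cost 1
[col 2] CDKMRUZ: children CDKMU:{T}, RZ:{G,T} ∩→ {T}; cost 0
[col 3] CK: children C:{G}, K:{A} ∪→ {A,G}; cost 1
[col 3] DM: children D:{A}, M:{C} ∪→ {A,C}; cost 1
[col 3] CDKM: children CK:{A,G}, DM:{A,C} ∩→ {A}; cost 0
[col 3] CDKMU: children CDKM:{A}, U:{C} ∪→ {A,C}; cost 1
[col 3] RZ: children R:{G}, Z:{G} ∩→ {G}; cost 0
[col 3] CDKMRUZ: children CDKMU:{A,C}, RZ:{G} ∪→ {A,C,G}; cost 1
[col 4] CK: children C:{A}, K:{G} ∪→ {A,G}; cost 1
[col 4] DM: children D:{T}, M:{T} ∩→ {T}; cost 0
[col 4] CDKM: children CK:{A,G}, DM:{T} ∪→ {A,G,T}; cost 1
[col 4] CDKMU: children CDKM:{A,G,T}, U:{G} ∩→ {G}; cost 0
[col 4] RZ: children R:{T}, Z:{G} ∪→ {G,T}; cost 1
[col 4] CDKMRUZ: children CDKMU:{G}, RZ:{G,T} ∩→ {G}; cost 0
[col 5] CK: children C:{T}, K:{A} ∪→ {A,T}; cost 1
[col 5] DM: children D:{G}, M:{G} ∩→ {G}; cost 0
[col 5] CDKM: children CK:{A,T}, DM:{G} ∪→ {A,G,T}; cost 1
[col 5] CDKMU: children CDKM:{A,G,T}, U:{A} ∩→ {A}; cost 0
[col 5] RZ: children R:{G}, Z:{A} ∪→ {A,G}; cost 1
[col 5] CDKMRUZ: children CDKMU:{A}, RZ:{A,G} ∩→ {A}; cost 0
per-site changes: [4, 4, 3, 4, 3, 3]; total = 21

21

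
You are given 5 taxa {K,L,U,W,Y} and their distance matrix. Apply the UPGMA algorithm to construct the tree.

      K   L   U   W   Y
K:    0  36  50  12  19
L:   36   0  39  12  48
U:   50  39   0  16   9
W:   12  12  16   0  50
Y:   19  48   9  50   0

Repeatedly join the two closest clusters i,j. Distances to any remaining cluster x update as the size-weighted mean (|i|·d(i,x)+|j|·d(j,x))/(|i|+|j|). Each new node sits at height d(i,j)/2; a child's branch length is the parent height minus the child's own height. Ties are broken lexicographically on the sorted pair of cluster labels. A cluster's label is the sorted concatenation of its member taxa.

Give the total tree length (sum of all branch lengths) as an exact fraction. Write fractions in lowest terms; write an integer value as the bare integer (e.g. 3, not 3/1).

119/2

step 1: merge (U,Y) at d=9; branch lengths U→9/2, Y→9/2; new cluster UY
  updated: d(K,UY)=69/2, d(L,UY)=87/2, d(UY,W)=33
step 2: merge (K,W) at d=12; branch lengths K→6, W→6; new cluster KW
  updated: d(KW,L)=24, d(KW,UY)=135/4
step 3: merge (KW,L) at d=24; branch lengths KW→6, L→12; new cluster KLW
  updated: d(KLW,UY)=37
step 4: merge (KLW,UY) at d=37; branch lengths KLW→13/2, UY→14; new cluster KLUWY
final tree: (((K:6,W:6):6,L:12):13/2,(U:9/2,Y:9/2):14)
total length: 119/2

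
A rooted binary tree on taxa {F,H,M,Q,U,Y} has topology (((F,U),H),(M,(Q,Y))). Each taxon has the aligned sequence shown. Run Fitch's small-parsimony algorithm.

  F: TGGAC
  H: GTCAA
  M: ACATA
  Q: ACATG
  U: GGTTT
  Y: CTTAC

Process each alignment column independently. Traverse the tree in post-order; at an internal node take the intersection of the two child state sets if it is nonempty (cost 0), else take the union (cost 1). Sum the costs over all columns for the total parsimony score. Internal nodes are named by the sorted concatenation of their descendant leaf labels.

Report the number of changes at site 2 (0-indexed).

4

FU@0: {T} ∪ {G} = {G,T} (union, +1)
FHU@0: {G,T} ∩ {G} = {G} (intersection, +0)
QY@0: {A} ∪ {C} = {A,C} (union, +1)
MQY@0: {A} ∩ {A,C} = {A} (intersection, +0)
FHMQUY@0: {G} ∪ {A} = {A,G} (union, +1)
FU@1: {G} ∩ {G} = {G} (intersection, +0)
FHU@1: {G} ∪ {T} = {G,T} (union, +1)
QY@1: {C} ∪ {T} = {C,T} (union, +1)
MQY@1: {C} ∩ {C,T} = {C} (intersection, +0)
FHMQUY@1: {G,T} ∪ {C} = {C,G,T} (union, +1)
FU@2: {G} ∪ {T} = {G,T} (union, +1)
FHU@2: {G,T} ∪ {C} = {C,G,T} (union, +1)
QY@2: {A} ∪ {T} = {A,T} (union, +1)
MQY@2: {A} ∩ {A,T} = {A} (intersection, +0)
FHMQUY@2: {C,G,T} ∪ {A} = {A,C,G,T} (union, +1)
FU@3: {A} ∪ {T} = {A,T} (union, +1)
FHU@3: {A,T} ∩ {A} = {A} (intersection, +0)
QY@3: {T} ∪ {A} = {A,T} (union, +1)
MQY@3: {T} ∩ {A,T} = {T} (intersection, +0)
FHMQUY@3: {A} ∪ {T} = {A,T} (union, +1)
FU@4: {C} ∪ {T} = {C,T} (union, +1)
FHU@4: {C,T} ∪ {A} = {A,C,T} (union, +1)
QY@4: {G} ∪ {C} = {C,G} (union, +1)
MQY@4: {A} ∪ {C,G} = {A,C,G} (union, +1)
FHMQUY@4: {A,C,T} ∩ {A,C,G} = {A,C} (intersection, +0)
per-site changes: [3, 3, 4, 3, 4]; total = 17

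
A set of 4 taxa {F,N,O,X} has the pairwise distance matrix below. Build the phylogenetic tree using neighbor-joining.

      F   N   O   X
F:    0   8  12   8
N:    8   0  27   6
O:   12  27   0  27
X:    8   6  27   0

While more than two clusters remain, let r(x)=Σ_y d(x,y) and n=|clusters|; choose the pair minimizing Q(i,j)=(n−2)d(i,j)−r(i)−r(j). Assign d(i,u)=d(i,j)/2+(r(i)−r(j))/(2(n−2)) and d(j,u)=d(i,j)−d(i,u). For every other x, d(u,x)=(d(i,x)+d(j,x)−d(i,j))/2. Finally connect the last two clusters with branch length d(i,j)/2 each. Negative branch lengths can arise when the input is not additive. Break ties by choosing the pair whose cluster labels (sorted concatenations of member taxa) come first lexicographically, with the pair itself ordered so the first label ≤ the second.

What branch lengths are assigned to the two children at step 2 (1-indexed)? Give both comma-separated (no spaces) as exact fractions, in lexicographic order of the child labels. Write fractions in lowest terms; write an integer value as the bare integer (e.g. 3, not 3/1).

step 1: merge (F,O) at d=12, Q=-70; branch lengths F→-7/2, O→31/2; new cluster FO
  updated: d(FO,N)=23/2, d(FO,X)=23/2
step 2: merge (FO,N) at d=23/2, Q=-29; branch lengths FO→17/2, N→3; new cluster FNO
  updated: d(FNO,X)=3
step 3: merge (FNO,X) at d=3; branch lengths FNO→3/2, X→3/2; new cluster FNOX
final tree: (((F:-7/2,O:31/2):17/2,N:3):3/2,X:3/2)
total length: 53/2

17/2,3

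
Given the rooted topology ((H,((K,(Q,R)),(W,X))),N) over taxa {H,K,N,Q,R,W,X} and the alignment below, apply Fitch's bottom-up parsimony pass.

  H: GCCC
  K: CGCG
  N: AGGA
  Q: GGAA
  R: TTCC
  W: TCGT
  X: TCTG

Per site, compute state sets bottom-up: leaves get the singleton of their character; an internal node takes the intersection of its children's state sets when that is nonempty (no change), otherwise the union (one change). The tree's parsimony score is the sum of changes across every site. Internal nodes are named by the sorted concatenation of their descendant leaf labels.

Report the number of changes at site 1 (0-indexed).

site 0, node QR: Q={G} ∪ R={T} → {G,T} (+1)
site 0, node KQR: K={C} ∪ QR={G,T} → {C,G,T} (+1)
site 0, node WX: W={T} ∩ X={T} → {T} (+0)
site 0, node KQRWX: KQR={C,G,T} ∩ WX={T} → {T} (+0)
site 0, node HKQRWX: H={G} ∪ KQRWX={T} → {G,T} (+1)
site 0, node HKNQRWX: HKQRWX={G,T} ∪ N={A} → {A,G,T} (+1)
site 1, node QR: Q={G} ∪ R={T} → {G,T} (+1)
site 1, node KQR: K={G} ∩ QR={G,T} → {G} (+0)
site 1, node WX: W={C} ∩ X={C} → {C} (+0)
site 1, node KQRWX: KQR={G} ∪ WX={C} → {C,G} (+1)
site 1, node HKQRWX: H={C} ∩ KQRWX={C,G} → {C} (+0)
site 1, node HKNQRWX: HKQRWX={C} ∪ N={G} → {C,G} (+1)
site 2, node QR: Q={A} ∪ R={C} → {A,C} (+1)
site 2, node KQR: K={C} ∩ QR={A,C} → {C} (+0)
site 2, node WX: W={G} ∪ X={T} → {G,T} (+1)
site 2, node KQRWX: KQR={C} ∪ WX={G,T} → {C,G,T} (+1)
site 2, node HKQRWX: H={C} ∩ KQRWX={C,G,T} → {C} (+0)
site 2, node HKNQRWX: HKQRWX={C} ∪ N={G} → {C,G} (+1)
site 3, node QR: Q={A} ∪ R={C} → {A,C} (+1)
site 3, node KQR: K={G} ∪ QR={A,C} → {A,C,G} (+1)
site 3, node WX: W={T} ∪ X={G} → {G,T} (+1)
site 3, node KQRWX: KQR={A,C,G} ∩ WX={G,T} → {G} (+0)
site 3, node HKQRWX: H={C} ∪ KQRWX={G} → {C,G} (+1)
site 3, node HKNQRWX: HKQRWX={C,G} ∪ N={A} → {A,C,G} (+1)
per-site changes: [4, 3, 4, 5]; total = 16

3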